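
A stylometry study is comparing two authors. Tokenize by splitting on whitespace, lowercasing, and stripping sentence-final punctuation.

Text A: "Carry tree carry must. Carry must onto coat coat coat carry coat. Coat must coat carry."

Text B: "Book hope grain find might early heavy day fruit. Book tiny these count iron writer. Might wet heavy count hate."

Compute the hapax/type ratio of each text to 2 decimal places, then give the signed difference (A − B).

-0.35

A: hapax=2, V=5, ratio=0.40
B: hapax=12, V=16, ratio=0.75
Difference = 0.40 − 0.75 = -0.35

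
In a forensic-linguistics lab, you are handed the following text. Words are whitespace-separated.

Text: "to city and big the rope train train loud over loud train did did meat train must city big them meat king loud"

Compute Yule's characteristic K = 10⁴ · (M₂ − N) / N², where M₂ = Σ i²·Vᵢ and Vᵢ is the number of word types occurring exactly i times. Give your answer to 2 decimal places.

491.49

Frequencies: train:4, loud:3, city:2, big:2, did:2, meat:2, to:1, and:1, the:1, rope:1, over:1, must:1, them:1, king:1
N = 23. Frequency spectrum: V_1=8, V_2=4, V_3=1, V_4=1
M₂ = 1²·8 + 2²·4 + 3²·1 + 4²·1 = 49
K = 10000 × (49 − 23) / 23² = 491.49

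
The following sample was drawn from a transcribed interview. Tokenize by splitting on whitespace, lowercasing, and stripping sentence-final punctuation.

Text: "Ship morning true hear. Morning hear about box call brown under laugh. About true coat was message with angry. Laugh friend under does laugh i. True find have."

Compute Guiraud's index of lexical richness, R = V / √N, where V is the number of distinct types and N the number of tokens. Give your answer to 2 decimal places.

N = 28, V = 20.
√N = 5.291503
R = 20 / 5.291503 = 3.78

3.78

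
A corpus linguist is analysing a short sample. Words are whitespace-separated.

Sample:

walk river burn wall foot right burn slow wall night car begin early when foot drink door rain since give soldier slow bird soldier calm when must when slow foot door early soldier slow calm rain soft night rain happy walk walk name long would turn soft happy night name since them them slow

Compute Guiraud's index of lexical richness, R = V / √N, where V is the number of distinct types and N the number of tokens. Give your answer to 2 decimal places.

N = 54, V = 28.
√N = 7.348469
R = 28 / 7.348469 = 3.81

3.81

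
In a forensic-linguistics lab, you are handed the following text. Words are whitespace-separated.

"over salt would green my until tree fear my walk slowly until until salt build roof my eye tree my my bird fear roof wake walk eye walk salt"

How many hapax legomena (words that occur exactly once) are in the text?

7

Frequencies: my:5, salt:3, until:3, walk:3, tree:2, fear:2, roof:2, eye:2, over:1, would:1, green:1, slowly:1, build:1, bird:1, wake:1
Hapax (freq=1): bird, build, green, over, slowly, wake, would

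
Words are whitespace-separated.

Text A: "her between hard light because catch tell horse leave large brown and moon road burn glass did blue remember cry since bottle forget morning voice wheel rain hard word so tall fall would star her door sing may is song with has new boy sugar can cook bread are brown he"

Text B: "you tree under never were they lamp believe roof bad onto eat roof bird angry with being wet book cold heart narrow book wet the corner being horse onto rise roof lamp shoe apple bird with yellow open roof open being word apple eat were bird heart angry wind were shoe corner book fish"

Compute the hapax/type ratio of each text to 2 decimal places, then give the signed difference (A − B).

0.44

A: hapax=45, V=48, ratio=0.94
B: hapax=16, V=32, ratio=0.50
Difference = 0.94 − 0.50 = 0.44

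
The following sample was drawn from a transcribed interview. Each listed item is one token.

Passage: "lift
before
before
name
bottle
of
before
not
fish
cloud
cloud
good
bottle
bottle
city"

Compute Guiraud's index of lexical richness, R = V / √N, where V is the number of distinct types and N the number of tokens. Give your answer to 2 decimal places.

2.58

N = 15, V = 10.
√N = 3.872983
R = 10 / 3.872983 = 2.58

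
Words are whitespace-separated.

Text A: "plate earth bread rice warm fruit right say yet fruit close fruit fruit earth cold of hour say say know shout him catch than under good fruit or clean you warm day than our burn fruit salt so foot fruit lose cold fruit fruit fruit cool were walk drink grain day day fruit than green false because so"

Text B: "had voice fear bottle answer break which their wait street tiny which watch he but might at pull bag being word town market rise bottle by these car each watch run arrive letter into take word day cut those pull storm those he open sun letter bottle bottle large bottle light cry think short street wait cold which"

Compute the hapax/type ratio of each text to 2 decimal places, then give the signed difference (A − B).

0.02

A: hapax=30, V=38, ratio=0.79
B: hapax=34, V=44, ratio=0.77
Difference = 0.79 − 0.77 = 0.02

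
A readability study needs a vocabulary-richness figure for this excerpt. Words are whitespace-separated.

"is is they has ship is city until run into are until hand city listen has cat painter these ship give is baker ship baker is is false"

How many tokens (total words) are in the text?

Tokens: is, is, they, has, ship, is, city, until, run, into, are, until, hand, city, listen, has, cat, painter, these, ship, give, is, baker, ship, baker, is, is, false
N = 28

28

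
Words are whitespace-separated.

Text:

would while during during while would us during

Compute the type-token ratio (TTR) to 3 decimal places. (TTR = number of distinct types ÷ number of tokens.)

N = 8 tokens, V = 4 types.
TTR = V / N = 4 / 8 = 0.500

0.500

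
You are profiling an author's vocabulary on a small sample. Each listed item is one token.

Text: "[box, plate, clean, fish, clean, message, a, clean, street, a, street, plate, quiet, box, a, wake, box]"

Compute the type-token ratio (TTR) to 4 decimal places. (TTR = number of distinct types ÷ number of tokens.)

0.5294

N = 17 tokens, V = 9 types.
TTR = V / N = 9 / 17 = 0.5294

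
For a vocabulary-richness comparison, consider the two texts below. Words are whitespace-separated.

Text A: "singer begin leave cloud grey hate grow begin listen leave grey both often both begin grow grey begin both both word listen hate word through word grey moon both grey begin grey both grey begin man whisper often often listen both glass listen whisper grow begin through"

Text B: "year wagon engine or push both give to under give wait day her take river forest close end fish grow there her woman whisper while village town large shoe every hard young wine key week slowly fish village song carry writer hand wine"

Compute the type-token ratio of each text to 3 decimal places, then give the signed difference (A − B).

TTR(A) = 16/47 = 0.340
TTR(B) = 38/43 = 0.884
Difference = 0.340 − 0.884 = -0.544

-0.544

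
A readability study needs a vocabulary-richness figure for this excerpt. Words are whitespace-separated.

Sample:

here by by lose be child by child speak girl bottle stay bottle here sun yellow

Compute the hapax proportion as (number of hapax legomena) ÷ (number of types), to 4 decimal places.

Frequencies: by:3, here:2, child:2, bottle:2, lose:1, be:1, speak:1, girl:1, stay:1, sun:1, yellow:1
Hapax count = 7; type count = 11.
Ratio = 7 / 11 = 0.6364

0.6364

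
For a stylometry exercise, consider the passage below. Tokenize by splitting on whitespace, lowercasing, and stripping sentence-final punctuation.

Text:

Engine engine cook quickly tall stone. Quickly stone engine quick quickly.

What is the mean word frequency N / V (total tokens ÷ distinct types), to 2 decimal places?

N = 11 tokens, V = 6 types.
Mean frequency = N / V = 11 / 6 = 1.83

1.83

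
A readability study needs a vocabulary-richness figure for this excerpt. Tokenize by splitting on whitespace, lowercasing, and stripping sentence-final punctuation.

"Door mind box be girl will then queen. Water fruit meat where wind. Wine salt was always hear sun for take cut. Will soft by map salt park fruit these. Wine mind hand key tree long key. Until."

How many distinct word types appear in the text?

Distinct types: {always, be, box, by, cut, door, for, fruit, girl, hand, hear, key, long, map, meat, mind, park, queen, salt, soft, sun, take, then, these, tree, until, was, water, where, will, wind, wine}
V = 32

32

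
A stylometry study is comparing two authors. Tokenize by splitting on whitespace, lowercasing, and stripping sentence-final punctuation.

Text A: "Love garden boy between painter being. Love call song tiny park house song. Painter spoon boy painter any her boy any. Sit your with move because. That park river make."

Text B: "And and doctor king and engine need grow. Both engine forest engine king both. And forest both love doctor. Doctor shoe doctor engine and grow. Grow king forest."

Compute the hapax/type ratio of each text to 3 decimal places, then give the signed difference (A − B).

A: hapax=16, V=22, ratio=0.727
B: hapax=3, V=10, ratio=0.300
Difference = 0.727 − 0.300 = 0.427

0.427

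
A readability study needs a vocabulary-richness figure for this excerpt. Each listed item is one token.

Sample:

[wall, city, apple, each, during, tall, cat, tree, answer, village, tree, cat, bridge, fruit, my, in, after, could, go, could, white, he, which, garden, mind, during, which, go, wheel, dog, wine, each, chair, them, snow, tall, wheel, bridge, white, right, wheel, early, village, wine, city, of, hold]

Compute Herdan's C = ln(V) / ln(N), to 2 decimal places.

0.90

N = 47, V = 32.
ln(V) = 3.465736, ln(N) = 3.850148
C = 3.465736 / 3.850148 = 0.90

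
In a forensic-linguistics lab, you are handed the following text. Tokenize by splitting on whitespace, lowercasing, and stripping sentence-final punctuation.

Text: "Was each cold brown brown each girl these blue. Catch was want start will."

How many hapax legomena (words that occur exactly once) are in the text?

8

Frequencies: was:2, each:2, brown:2, cold:1, girl:1, these:1, blue:1, catch:1, want:1, start:1, will:1
Hapax (freq=1): blue, catch, cold, girl, start, these, want, will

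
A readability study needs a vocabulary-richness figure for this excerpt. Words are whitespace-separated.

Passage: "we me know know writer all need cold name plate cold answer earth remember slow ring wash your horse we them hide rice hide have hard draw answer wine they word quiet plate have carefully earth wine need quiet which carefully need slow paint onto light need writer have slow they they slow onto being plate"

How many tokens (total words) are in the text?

56

Tokens: we, me, know, know, writer, all, need, cold, name, plate, cold, answer, earth, remember, slow, ring, wash, your, horse, we, them, hide, rice, hide, have, hard, draw, answer, wine, they, word, quiet, plate, have, carefully, earth, wine, need, quiet, which, carefully, need, slow, paint, onto, light, need, writer, have, slow, they, they, slow, onto, being, plate
N = 56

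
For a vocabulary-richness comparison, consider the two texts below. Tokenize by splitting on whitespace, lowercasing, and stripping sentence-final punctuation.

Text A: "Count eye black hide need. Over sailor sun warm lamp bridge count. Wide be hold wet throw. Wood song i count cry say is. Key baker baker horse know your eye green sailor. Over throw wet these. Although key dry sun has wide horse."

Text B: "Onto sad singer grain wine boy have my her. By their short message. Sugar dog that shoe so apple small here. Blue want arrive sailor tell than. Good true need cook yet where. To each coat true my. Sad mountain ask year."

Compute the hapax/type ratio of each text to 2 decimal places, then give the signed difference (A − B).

-0.26

A: hapax=21, V=32, ratio=0.66
B: hapax=36, V=39, ratio=0.92
Difference = 0.66 − 0.92 = -0.26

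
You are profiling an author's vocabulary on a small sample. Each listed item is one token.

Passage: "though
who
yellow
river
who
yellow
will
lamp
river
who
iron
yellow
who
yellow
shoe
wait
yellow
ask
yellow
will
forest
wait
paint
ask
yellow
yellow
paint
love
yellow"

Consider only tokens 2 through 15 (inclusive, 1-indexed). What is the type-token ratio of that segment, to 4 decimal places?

0.5000

Segment tokens 2–15: who, yellow, river, who, yellow, will, lamp, river, who, iron, yellow, who, yellow, shoe
Segment N = 14, segment V = 7.
TTR = 7 / 14 = 0.5000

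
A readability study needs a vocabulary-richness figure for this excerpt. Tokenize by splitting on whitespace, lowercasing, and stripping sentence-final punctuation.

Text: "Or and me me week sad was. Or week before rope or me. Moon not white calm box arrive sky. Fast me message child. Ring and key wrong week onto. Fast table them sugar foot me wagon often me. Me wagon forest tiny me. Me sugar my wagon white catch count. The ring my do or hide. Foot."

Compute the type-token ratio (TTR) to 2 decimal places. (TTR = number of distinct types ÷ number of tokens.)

0.62

N = 58 tokens, V = 36 types.
TTR = V / N = 36 / 58 = 0.62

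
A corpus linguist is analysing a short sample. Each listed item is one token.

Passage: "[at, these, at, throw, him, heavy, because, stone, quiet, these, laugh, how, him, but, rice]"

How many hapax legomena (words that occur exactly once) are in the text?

Frequencies: at:2, these:2, him:2, throw:1, heavy:1, because:1, stone:1, quiet:1, laugh:1, how:1, but:1, rice:1
Hapax (freq=1): because, but, heavy, how, laugh, quiet, rice, stone, throw

9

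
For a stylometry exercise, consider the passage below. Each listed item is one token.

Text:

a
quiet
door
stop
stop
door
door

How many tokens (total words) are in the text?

Tokens: a, quiet, door, stop, stop, door, door
N = 7

7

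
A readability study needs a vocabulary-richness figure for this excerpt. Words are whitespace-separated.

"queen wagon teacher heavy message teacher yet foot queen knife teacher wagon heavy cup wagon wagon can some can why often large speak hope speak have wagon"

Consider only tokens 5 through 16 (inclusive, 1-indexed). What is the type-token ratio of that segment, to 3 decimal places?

0.750

Segment tokens 5–16: message, teacher, yet, foot, queen, knife, teacher, wagon, heavy, cup, wagon, wagon
Segment N = 12, segment V = 9.
TTR = 9 / 12 = 0.750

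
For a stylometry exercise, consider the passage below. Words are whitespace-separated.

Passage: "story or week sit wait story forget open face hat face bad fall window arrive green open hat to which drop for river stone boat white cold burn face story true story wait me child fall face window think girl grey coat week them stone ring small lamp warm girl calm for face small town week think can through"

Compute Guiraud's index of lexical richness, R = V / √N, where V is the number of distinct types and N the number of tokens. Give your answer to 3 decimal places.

N = 59, V = 40.
√N = 7.681146
R = 40 / 7.681146 = 5.208

5.208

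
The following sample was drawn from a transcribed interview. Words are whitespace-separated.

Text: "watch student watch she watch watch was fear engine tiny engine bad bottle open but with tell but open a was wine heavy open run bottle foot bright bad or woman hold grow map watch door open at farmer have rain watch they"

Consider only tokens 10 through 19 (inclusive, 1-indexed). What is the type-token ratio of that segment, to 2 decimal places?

0.80

Segment tokens 10–19: tiny, engine, bad, bottle, open, but, with, tell, but, open
Segment N = 10, segment V = 8.
TTR = 8 / 10 = 0.80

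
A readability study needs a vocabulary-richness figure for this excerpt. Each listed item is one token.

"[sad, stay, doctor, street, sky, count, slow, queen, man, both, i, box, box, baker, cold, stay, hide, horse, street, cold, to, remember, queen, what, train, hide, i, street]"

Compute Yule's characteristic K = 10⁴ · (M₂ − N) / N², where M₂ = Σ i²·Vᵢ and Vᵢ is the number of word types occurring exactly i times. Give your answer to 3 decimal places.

Frequencies: street:3, stay:2, queen:2, i:2, box:2, cold:2, hide:2, sad:1, doctor:1, sky:1, count:1, slow:1, man:1, both:1, baker:1, horse:1, to:1, remember:1, what:1, train:1
N = 28. Frequency spectrum: V_1=13, V_2=6, V_3=1
M₂ = 1²·13 + 2²·6 + 3²·1 = 46
K = 10000 × (46 − 28) / 28² = 229.592

229.592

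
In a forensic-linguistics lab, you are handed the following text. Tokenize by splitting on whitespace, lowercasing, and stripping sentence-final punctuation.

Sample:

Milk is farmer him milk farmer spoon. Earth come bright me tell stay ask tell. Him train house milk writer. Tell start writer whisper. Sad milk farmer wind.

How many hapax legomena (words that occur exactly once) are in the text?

14

Frequencies: milk:4, farmer:3, tell:3, him:2, writer:2, is:1, spoon:1, earth:1, come:1, bright:1, me:1, stay:1, ask:1, train:1, house:1, start:1, whisper:1, sad:1, wind:1
Hapax (freq=1): ask, bright, come, earth, house, is, me, sad, spoon, start, stay, train, whisper, wind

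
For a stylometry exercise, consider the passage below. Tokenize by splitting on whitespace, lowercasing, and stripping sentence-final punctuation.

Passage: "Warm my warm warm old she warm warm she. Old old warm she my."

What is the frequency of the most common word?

Frequencies: warm:6, old:3, she:3, my:2
Most common: 'warm' with frequency 6.

6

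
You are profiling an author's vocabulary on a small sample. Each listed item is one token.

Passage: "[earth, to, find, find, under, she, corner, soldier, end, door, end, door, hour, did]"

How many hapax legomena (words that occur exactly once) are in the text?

8

Frequencies: find:2, end:2, door:2, earth:1, to:1, under:1, she:1, corner:1, soldier:1, hour:1, did:1
Hapax (freq=1): corner, did, earth, hour, she, soldier, to, under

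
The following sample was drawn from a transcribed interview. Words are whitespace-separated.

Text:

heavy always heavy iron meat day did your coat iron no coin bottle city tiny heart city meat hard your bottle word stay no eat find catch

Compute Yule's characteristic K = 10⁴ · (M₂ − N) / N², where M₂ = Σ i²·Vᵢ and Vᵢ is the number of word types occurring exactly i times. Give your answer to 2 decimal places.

192.04

Frequencies: heavy:2, iron:2, meat:2, your:2, no:2, bottle:2, city:2, always:1, day:1, did:1, coat:1, coin:1, tiny:1, heart:1, hard:1, word:1, stay:1, eat:1, find:1, catch:1
N = 27. Frequency spectrum: V_1=13, V_2=7
M₂ = 1²·13 + 2²·7 = 41
K = 10000 × (41 − 27) / 27² = 192.04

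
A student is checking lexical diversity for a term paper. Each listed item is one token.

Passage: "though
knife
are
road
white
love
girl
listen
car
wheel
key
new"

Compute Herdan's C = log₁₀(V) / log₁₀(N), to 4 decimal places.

N = 12, V = 12.
log₁₀(V) = 1.079181, log₁₀(N) = 1.079181
C = 1.079181 / 1.079181 = 1.0000

1.0000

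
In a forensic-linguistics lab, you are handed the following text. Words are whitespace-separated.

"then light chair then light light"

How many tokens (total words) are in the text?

6

Tokens: then, light, chair, then, light, light
N = 6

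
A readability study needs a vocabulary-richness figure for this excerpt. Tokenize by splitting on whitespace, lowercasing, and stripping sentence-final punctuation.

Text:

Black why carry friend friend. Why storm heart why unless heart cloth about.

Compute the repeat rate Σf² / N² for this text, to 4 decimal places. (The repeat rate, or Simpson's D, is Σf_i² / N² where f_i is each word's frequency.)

0.1361

Frequencies: why:3, friend:2, heart:2, black:1, carry:1, storm:1, unless:1, cloth:1, about:1
Σf² = 23; N² = 169
Repeat rate = 23 / 169 = 0.1361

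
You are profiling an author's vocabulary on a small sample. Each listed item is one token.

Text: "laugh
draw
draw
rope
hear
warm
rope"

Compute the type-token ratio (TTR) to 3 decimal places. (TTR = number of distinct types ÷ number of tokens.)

N = 7 tokens, V = 5 types.
TTR = V / N = 5 / 7 = 0.714

0.714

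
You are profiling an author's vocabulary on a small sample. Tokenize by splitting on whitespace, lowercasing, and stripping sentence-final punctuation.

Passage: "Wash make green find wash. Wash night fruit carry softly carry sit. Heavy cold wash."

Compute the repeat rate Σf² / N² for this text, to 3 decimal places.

Frequencies: wash:4, carry:2, make:1, green:1, find:1, night:1, fruit:1, softly:1, sit:1, heavy:1, cold:1
Σf² = 29; N² = 225
Repeat rate = 29 / 225 = 0.129

0.129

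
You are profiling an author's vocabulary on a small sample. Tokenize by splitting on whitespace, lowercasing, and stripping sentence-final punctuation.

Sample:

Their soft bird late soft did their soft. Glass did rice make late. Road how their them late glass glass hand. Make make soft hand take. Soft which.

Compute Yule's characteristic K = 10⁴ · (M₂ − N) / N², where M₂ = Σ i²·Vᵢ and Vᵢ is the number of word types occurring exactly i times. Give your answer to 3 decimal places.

Frequencies: soft:5, their:3, late:3, glass:3, make:3, did:2, hand:2, bird:1, rice:1, road:1, how:1, them:1, take:1, which:1
N = 28. Frequency spectrum: V_1=7, V_2=2, V_3=4, V_5=1
M₂ = 1²·7 + 2²·2 + 3²·4 + 5²·1 = 76
K = 10000 × (76 − 28) / 28² = 612.245

612.245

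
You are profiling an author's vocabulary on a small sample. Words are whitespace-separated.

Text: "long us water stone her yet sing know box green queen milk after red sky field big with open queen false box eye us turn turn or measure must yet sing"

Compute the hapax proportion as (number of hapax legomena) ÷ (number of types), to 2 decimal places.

0.76

Frequencies: us:2, yet:2, sing:2, box:2, queen:2, turn:2, long:1, water:1, stone:1, her:1, know:1, green:1, milk:1, after:1, red:1, sky:1, field:1, big:1, with:1, open:1, … (5 more, each freq 1)
Hapax count = 19; type count = 25.
Ratio = 19 / 25 = 0.76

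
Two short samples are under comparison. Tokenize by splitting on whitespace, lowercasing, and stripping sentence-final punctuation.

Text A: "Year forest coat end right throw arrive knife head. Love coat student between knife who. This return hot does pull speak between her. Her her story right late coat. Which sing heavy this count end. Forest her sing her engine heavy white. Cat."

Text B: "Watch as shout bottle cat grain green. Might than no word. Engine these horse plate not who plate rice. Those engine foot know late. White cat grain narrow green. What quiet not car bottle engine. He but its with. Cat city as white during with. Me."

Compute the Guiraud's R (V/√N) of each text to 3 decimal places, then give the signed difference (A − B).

A: V=29, N=43, R=4.422
B: V=34, N=46, R=5.013
Difference = 4.422 − 5.013 = -0.591

-0.591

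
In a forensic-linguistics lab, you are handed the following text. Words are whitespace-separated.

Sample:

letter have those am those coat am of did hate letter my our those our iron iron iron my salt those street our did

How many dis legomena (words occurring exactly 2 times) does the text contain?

Frequencies: those:4, our:3, iron:3, letter:2, am:2, did:2, my:2, have:1, coat:1, of:1, hate:1, salt:1, street:1
Words with frequency 2: am, did, letter, my

4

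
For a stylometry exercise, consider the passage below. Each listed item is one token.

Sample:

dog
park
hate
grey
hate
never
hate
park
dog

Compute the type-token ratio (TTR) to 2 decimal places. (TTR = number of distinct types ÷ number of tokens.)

N = 9 tokens, V = 5 types.
TTR = V / N = 5 / 9 = 0.56

0.56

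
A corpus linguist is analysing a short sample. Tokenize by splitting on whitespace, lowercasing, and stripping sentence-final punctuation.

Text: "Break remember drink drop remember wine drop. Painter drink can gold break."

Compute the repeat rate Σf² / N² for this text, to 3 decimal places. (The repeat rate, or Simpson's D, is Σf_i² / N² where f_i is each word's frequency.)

Frequencies: break:2, remember:2, drink:2, drop:2, wine:1, painter:1, can:1, gold:1
Σf² = 20; N² = 144
Repeat rate = 20 / 144 = 0.139

0.139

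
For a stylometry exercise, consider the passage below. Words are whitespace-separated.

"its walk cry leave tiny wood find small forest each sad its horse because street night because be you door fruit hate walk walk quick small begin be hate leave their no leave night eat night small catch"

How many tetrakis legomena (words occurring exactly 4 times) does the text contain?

Frequencies: walk:3, leave:3, small:3, night:3, its:2, because:2, be:2, hate:2, cry:1, tiny:1, wood:1, find:1, forest:1, each:1, sad:1, horse:1, street:1, you:1, door:1, fruit:1, … (6 more, each freq 1)
Words with frequency 4: (none)

0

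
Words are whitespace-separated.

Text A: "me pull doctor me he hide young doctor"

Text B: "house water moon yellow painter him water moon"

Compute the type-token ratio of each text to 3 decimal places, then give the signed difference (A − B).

0.000

TTR(A) = 6/8 = 0.750
TTR(B) = 6/8 = 0.750
Difference = 0.750 − 0.750 = 0.000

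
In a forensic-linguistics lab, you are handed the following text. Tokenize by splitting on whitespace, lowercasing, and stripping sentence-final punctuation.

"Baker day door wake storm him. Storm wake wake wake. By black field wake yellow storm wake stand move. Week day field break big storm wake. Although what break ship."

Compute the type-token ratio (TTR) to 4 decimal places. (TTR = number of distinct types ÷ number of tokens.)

N = 30 tokens, V = 18 types.
TTR = V / N = 18 / 30 = 0.6000

0.6000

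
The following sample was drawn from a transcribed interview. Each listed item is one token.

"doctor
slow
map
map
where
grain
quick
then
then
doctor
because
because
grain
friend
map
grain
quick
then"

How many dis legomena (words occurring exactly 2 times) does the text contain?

Frequencies: map:3, grain:3, then:3, doctor:2, quick:2, because:2, slow:1, where:1, friend:1
Words with frequency 2: because, doctor, quick

3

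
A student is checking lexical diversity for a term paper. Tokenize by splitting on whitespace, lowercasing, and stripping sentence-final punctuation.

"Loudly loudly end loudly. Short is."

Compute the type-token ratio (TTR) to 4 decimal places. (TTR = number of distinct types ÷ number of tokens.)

0.6667

N = 6 tokens, V = 4 types.
TTR = V / N = 4 / 6 = 0.6667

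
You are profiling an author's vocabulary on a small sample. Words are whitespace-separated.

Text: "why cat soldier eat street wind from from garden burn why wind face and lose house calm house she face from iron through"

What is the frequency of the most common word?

3

Frequencies: from:3, why:2, wind:2, face:2, house:2, cat:1, soldier:1, eat:1, street:1, garden:1, burn:1, and:1, lose:1, calm:1, she:1, iron:1, through:1
Most common: 'from' with frequency 3.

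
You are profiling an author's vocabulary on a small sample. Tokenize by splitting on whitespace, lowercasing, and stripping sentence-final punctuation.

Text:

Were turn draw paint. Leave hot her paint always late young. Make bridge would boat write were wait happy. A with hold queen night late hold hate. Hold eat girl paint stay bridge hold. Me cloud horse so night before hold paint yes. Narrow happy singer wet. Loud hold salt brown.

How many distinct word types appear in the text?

38

Distinct types: {a, always, before, boat, bridge, brown, cloud, draw, eat, girl, happy, hate, her, hold, horse, hot, late, leave, loud, make, me, narrow, night, paint, queen, salt, singer, so, stay, turn, wait, were, wet, with, would, write, yes, young}
V = 38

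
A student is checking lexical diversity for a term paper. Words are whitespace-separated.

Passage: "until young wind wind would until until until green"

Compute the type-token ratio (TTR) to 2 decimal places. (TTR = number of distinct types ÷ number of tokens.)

N = 9 tokens, V = 5 types.
TTR = V / N = 5 / 9 = 0.56

0.56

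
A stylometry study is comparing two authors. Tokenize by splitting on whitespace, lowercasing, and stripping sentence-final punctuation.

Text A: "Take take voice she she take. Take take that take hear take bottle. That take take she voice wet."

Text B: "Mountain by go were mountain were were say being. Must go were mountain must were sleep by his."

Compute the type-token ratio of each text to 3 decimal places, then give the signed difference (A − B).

-0.132

TTR(A) = 7/19 = 0.368
TTR(B) = 9/18 = 0.500
Difference = 0.368 − 0.500 = -0.132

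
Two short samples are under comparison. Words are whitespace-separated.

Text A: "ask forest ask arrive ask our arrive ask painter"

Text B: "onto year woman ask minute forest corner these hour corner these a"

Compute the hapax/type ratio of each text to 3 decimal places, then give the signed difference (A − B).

A: hapax=3, V=5, ratio=0.600
B: hapax=8, V=10, ratio=0.800
Difference = 0.600 − 0.800 = -0.200

-0.200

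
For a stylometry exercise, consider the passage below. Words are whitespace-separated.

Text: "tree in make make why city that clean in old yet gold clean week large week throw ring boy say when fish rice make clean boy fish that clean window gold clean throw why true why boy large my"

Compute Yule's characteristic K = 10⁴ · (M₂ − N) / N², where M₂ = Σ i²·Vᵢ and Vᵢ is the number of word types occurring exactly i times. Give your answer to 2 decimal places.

341.88

Frequencies: clean:5, make:3, why:3, boy:3, in:2, that:2, gold:2, week:2, large:2, throw:2, fish:2, tree:1, city:1, old:1, yet:1, ring:1, say:1, when:1, rice:1, window:1, … (2 more, each freq 1)
N = 39. Frequency spectrum: V_1=11, V_2=7, V_3=3, V_5=1
M₂ = 1²·11 + 2²·7 + 3²·3 + 5²·1 = 91
K = 10000 × (91 − 39) / 39² = 341.88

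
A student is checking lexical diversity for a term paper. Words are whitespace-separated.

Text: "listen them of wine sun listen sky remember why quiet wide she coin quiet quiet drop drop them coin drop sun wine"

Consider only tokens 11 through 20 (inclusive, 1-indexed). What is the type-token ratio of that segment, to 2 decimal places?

Segment tokens 11–20: wide, she, coin, quiet, quiet, drop, drop, them, coin, drop
Segment N = 10, segment V = 6.
TTR = 6 / 10 = 0.60

0.60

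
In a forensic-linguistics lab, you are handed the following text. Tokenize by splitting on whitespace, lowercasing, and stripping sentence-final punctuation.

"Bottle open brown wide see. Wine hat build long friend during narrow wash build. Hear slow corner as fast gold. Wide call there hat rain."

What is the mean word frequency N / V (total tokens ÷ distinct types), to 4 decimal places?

1.1364

N = 25 tokens, V = 22 types.
Mean frequency = N / V = 25 / 22 = 1.1364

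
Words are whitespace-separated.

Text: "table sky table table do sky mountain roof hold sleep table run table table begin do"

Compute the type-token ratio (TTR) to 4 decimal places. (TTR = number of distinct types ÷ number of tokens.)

0.5625

N = 16 tokens, V = 9 types.
TTR = V / N = 9 / 16 = 0.5625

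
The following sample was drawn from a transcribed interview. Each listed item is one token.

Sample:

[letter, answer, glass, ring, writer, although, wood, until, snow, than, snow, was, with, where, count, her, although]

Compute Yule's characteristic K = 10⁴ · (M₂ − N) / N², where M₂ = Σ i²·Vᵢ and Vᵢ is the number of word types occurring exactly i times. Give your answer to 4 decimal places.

138.4083

Frequencies: although:2, snow:2, letter:1, answer:1, glass:1, ring:1, writer:1, wood:1, until:1, than:1, was:1, with:1, where:1, count:1, her:1
N = 17. Frequency spectrum: V_1=13, V_2=2
M₂ = 1²·13 + 2²·2 = 21
K = 10000 × (21 − 17) / 17² = 138.4083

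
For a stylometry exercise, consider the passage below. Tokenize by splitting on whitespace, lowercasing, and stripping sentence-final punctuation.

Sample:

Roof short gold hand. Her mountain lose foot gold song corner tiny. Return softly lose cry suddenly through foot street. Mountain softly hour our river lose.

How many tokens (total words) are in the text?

Tokens: roof, short, gold, hand, her, mountain, lose, foot, gold, song, corner, tiny, return, softly, lose, cry, suddenly, through, foot, street, mountain, softly, hour, our, river, lose
N = 26

26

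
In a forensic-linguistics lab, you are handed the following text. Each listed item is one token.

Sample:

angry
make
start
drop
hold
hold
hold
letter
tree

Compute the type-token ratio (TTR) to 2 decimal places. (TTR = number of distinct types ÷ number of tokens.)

N = 9 tokens, V = 7 types.
TTR = V / N = 7 / 9 = 0.78

0.78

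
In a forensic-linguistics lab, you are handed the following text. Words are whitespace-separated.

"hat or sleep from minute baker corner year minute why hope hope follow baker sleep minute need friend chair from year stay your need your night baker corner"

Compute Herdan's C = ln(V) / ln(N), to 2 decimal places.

N = 28, V = 17.
ln(V) = 2.833213, ln(N) = 3.332205
C = 2.833213 / 3.332205 = 0.85

0.85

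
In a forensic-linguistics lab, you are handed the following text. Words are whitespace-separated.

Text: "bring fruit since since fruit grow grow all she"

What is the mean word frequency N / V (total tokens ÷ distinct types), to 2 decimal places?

N = 9 tokens, V = 6 types.
Mean frequency = N / V = 9 / 6 = 1.50

1.50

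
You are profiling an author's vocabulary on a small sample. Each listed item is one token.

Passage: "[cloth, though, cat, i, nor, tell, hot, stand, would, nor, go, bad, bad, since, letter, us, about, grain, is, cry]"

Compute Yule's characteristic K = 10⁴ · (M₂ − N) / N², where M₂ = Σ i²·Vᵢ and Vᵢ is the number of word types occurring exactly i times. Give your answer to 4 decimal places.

Frequencies: nor:2, bad:2, cloth:1, though:1, cat:1, i:1, tell:1, hot:1, stand:1, would:1, go:1, since:1, letter:1, us:1, about:1, grain:1, is:1, cry:1
N = 20. Frequency spectrum: V_1=16, V_2=2
M₂ = 1²·16 + 2²·2 = 24
K = 10000 × (24 − 20) / 20² = 100.0000

100.0000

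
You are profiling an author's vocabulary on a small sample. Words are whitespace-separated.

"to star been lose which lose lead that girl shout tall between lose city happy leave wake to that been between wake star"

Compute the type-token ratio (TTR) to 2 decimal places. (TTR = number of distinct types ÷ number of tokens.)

0.65

N = 23 tokens, V = 15 types.
TTR = V / N = 15 / 23 = 0.65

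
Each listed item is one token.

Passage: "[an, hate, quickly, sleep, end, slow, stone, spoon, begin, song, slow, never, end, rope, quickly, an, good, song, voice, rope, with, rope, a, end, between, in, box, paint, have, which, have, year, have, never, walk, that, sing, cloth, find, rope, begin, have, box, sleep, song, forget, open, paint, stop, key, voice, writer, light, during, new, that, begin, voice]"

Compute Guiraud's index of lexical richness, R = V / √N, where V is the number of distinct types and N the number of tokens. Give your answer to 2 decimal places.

4.73

N = 58, V = 36.
√N = 7.615773
R = 36 / 7.615773 = 4.73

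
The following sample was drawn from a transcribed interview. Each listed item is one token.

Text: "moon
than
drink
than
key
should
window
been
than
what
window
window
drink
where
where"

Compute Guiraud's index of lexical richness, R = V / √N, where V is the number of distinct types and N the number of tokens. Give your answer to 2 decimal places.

N = 15, V = 9.
√N = 3.872983
R = 9 / 3.872983 = 2.32

2.32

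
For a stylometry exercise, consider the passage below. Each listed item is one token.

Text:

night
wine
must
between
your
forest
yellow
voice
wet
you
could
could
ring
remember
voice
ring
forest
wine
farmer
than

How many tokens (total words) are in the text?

20

Tokens: night, wine, must, between, your, forest, yellow, voice, wet, you, could, could, ring, remember, voice, ring, forest, wine, farmer, than
N = 20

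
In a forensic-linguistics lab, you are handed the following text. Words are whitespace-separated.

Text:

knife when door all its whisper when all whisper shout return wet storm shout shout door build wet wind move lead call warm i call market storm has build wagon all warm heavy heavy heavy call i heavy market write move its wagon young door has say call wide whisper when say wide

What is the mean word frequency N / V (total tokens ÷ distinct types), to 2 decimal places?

N = 53 tokens, V = 25 types.
Mean frequency = N / V = 53 / 25 = 2.12

2.12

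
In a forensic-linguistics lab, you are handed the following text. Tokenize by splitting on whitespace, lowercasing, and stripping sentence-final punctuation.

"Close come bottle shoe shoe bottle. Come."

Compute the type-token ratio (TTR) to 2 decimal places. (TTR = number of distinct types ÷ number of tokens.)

N = 7 tokens, V = 4 types.
TTR = V / N = 4 / 7 = 0.57

0.57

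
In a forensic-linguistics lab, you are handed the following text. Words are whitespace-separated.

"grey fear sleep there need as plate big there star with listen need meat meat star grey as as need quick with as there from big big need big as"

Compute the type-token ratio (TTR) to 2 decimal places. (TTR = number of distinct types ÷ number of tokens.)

0.47

N = 30 tokens, V = 14 types.
TTR = V / N = 14 / 30 = 0.47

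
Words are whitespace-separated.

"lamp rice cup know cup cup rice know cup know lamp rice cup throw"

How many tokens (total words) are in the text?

Tokens: lamp, rice, cup, know, cup, cup, rice, know, cup, know, lamp, rice, cup, throw
N = 14

14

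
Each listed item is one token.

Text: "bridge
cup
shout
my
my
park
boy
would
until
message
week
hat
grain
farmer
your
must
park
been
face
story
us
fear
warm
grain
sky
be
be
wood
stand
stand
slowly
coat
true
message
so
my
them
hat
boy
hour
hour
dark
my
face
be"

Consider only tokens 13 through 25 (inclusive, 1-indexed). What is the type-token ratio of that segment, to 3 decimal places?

Segment tokens 13–25: grain, farmer, your, must, park, been, face, story, us, fear, warm, grain, sky
Segment N = 13, segment V = 12.
TTR = 12 / 13 = 0.923

0.923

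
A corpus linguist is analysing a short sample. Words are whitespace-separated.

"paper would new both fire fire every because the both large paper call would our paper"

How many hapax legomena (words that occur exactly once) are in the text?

7

Frequencies: paper:3, would:2, both:2, fire:2, new:1, every:1, because:1, the:1, large:1, call:1, our:1
Hapax (freq=1): because, call, every, large, new, our, the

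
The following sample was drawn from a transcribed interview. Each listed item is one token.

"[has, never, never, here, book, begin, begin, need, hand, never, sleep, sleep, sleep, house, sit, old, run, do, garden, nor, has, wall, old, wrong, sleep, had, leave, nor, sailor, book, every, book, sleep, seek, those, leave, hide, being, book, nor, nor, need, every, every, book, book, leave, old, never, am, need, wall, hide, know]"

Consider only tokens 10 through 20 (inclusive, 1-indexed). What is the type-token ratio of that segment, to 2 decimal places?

Segment tokens 10–20: never, sleep, sleep, sleep, house, sit, old, run, do, garden, nor
Segment N = 11, segment V = 9.
TTR = 9 / 11 = 0.82

0.82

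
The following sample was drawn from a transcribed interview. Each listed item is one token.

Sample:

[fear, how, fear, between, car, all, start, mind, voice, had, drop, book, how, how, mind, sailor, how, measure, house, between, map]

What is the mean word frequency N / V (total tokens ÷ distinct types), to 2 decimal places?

N = 21 tokens, V = 15 types.
Mean frequency = N / V = 21 / 15 = 1.40

1.40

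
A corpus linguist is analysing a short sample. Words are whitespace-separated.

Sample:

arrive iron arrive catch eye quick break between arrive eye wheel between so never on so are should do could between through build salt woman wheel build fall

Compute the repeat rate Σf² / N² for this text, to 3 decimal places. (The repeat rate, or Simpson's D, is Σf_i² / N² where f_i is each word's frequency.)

0.061

Frequencies: arrive:3, between:3, eye:2, wheel:2, so:2, build:2, iron:1, catch:1, quick:1, break:1, never:1, on:1, are:1, should:1, do:1, could:1, through:1, salt:1, woman:1, fall:1
Σf² = 48; N² = 784
Repeat rate = 48 / 784 = 0.061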